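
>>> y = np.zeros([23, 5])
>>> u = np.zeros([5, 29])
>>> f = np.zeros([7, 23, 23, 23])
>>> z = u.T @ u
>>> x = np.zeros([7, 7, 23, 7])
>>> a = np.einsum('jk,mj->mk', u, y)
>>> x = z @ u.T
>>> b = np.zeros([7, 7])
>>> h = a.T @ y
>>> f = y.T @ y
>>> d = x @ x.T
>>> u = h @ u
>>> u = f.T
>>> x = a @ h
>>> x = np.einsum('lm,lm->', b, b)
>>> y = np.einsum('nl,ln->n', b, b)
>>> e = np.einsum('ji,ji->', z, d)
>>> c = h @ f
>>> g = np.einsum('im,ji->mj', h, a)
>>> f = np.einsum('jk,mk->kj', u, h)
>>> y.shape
(7,)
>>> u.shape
(5, 5)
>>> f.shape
(5, 5)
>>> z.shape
(29, 29)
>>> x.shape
()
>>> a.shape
(23, 29)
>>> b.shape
(7, 7)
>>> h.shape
(29, 5)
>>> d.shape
(29, 29)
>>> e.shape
()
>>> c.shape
(29, 5)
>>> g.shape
(5, 23)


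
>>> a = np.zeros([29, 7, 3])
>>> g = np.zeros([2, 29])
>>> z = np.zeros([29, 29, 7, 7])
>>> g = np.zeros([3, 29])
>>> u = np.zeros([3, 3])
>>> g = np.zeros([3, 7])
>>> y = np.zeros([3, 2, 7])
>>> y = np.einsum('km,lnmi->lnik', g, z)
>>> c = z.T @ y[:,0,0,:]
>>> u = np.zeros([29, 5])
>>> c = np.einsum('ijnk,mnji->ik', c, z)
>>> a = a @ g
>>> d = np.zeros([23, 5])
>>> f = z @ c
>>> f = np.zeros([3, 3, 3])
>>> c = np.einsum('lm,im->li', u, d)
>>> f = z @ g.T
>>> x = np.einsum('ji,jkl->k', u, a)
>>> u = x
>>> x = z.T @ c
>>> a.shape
(29, 7, 7)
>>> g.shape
(3, 7)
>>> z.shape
(29, 29, 7, 7)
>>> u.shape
(7,)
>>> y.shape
(29, 29, 7, 3)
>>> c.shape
(29, 23)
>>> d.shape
(23, 5)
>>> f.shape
(29, 29, 7, 3)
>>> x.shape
(7, 7, 29, 23)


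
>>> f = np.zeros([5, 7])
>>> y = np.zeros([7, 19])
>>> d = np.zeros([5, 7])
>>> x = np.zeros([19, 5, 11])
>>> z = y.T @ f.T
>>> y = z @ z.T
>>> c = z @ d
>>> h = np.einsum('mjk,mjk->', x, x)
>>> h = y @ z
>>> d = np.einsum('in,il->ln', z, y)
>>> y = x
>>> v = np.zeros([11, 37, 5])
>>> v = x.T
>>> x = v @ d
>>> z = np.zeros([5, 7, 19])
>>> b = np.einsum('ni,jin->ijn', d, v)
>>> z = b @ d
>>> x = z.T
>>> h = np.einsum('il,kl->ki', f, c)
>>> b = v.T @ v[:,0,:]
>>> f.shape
(5, 7)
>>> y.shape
(19, 5, 11)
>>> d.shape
(19, 5)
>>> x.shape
(5, 11, 5)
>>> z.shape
(5, 11, 5)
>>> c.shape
(19, 7)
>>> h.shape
(19, 5)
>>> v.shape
(11, 5, 19)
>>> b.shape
(19, 5, 19)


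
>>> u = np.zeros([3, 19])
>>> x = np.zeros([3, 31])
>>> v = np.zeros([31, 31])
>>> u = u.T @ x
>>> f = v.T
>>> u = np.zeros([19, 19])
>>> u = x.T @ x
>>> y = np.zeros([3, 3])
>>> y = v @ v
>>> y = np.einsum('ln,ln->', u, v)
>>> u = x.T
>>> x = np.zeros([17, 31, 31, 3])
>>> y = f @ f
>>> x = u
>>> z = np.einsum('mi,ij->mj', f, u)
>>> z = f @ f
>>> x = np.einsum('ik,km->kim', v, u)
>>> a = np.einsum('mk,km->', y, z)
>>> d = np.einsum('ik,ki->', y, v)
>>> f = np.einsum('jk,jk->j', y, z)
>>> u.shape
(31, 3)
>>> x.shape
(31, 31, 3)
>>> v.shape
(31, 31)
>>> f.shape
(31,)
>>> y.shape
(31, 31)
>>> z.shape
(31, 31)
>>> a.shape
()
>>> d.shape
()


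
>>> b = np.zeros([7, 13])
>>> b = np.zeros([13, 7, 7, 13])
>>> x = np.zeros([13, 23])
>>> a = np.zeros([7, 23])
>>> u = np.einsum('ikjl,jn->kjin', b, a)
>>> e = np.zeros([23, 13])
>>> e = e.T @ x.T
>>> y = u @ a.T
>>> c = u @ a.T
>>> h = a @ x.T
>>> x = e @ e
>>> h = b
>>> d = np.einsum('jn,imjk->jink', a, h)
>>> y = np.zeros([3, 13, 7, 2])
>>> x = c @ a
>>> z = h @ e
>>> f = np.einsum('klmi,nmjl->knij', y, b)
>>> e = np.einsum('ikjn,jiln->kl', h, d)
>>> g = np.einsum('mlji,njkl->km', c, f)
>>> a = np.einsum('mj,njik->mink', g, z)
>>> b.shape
(13, 7, 7, 13)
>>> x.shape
(7, 7, 13, 23)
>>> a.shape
(2, 7, 13, 13)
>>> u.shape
(7, 7, 13, 23)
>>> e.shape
(7, 23)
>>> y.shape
(3, 13, 7, 2)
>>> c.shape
(7, 7, 13, 7)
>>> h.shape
(13, 7, 7, 13)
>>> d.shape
(7, 13, 23, 13)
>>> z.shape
(13, 7, 7, 13)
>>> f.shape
(3, 13, 2, 7)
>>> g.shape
(2, 7)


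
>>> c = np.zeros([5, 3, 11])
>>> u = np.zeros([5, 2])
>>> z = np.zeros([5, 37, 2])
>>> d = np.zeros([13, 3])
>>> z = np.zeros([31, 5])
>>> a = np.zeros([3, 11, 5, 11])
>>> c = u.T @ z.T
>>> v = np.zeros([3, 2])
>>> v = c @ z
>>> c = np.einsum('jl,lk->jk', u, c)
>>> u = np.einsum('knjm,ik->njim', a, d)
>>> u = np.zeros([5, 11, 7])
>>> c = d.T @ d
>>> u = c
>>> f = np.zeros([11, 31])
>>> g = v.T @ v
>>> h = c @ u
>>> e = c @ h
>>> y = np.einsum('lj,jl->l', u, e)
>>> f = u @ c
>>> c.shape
(3, 3)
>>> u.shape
(3, 3)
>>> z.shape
(31, 5)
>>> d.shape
(13, 3)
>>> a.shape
(3, 11, 5, 11)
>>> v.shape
(2, 5)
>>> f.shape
(3, 3)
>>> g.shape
(5, 5)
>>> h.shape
(3, 3)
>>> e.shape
(3, 3)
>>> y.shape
(3,)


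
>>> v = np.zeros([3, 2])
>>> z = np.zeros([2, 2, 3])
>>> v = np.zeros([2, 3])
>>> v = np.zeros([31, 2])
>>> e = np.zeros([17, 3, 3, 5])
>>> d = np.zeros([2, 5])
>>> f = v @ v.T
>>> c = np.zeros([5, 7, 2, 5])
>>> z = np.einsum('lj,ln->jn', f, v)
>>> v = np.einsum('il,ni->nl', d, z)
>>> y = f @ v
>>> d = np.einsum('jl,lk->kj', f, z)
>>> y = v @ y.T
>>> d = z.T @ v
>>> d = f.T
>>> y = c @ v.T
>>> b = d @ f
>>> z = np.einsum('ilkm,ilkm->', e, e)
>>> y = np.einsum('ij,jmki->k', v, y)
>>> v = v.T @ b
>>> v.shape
(5, 31)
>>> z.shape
()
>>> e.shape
(17, 3, 3, 5)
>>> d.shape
(31, 31)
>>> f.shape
(31, 31)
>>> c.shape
(5, 7, 2, 5)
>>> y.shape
(2,)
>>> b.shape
(31, 31)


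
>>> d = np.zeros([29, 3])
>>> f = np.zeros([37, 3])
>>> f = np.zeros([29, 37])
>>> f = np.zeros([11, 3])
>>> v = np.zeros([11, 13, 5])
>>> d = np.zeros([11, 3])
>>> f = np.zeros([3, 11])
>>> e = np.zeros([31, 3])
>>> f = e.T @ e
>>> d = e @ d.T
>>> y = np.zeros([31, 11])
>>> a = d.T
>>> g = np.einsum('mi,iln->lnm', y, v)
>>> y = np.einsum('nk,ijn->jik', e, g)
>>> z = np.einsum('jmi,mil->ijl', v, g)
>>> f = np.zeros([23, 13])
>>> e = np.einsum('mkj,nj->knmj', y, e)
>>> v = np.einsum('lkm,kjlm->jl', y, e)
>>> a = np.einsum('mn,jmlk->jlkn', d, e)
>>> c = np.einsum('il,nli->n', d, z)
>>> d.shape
(31, 11)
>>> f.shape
(23, 13)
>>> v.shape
(31, 5)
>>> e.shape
(13, 31, 5, 3)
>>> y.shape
(5, 13, 3)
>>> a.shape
(13, 5, 3, 11)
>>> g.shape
(13, 5, 31)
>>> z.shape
(5, 11, 31)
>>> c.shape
(5,)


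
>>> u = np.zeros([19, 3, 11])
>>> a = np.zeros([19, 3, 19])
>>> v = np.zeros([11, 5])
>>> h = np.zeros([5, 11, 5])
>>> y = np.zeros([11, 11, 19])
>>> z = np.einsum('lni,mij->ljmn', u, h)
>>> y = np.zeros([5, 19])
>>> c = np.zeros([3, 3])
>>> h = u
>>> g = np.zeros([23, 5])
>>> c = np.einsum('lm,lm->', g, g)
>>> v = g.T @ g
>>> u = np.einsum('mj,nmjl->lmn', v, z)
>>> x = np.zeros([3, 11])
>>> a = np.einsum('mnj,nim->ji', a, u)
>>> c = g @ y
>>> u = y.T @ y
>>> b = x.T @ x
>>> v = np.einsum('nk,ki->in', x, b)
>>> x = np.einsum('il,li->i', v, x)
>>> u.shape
(19, 19)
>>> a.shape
(19, 5)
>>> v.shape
(11, 3)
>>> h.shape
(19, 3, 11)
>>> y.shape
(5, 19)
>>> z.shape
(19, 5, 5, 3)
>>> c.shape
(23, 19)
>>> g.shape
(23, 5)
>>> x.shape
(11,)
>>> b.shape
(11, 11)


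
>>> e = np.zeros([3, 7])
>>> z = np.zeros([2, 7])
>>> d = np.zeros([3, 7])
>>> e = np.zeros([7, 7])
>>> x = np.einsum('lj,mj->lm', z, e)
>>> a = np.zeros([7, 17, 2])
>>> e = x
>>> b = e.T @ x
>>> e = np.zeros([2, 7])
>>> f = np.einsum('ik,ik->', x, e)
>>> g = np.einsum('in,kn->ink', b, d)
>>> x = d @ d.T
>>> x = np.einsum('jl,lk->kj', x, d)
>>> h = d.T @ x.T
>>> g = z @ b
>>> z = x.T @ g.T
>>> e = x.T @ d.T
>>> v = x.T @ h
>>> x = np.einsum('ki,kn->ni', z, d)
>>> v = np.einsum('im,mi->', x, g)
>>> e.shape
(3, 3)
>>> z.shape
(3, 2)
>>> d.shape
(3, 7)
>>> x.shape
(7, 2)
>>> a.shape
(7, 17, 2)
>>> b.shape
(7, 7)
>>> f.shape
()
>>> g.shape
(2, 7)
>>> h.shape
(7, 7)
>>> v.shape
()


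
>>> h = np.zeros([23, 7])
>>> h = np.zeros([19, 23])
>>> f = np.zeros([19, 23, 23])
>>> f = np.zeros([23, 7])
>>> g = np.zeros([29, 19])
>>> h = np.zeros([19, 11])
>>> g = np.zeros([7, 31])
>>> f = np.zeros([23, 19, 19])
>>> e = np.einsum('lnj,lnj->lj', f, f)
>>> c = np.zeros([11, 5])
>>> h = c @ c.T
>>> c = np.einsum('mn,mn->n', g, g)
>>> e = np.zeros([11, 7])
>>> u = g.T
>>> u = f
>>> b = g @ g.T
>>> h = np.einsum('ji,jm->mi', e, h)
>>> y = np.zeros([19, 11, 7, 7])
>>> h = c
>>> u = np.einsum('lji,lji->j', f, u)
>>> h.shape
(31,)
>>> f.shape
(23, 19, 19)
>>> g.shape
(7, 31)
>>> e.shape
(11, 7)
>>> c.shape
(31,)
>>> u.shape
(19,)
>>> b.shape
(7, 7)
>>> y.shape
(19, 11, 7, 7)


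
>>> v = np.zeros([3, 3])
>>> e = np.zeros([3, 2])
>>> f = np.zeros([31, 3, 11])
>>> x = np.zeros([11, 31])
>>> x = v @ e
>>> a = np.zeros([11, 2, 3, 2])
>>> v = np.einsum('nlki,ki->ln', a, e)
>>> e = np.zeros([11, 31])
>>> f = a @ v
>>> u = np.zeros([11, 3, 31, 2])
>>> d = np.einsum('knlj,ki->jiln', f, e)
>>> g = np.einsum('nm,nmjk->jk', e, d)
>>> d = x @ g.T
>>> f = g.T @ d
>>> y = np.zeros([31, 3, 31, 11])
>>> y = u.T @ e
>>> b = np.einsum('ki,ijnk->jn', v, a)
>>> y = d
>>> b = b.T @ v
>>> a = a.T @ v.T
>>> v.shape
(2, 11)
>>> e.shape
(11, 31)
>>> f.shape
(2, 3)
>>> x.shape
(3, 2)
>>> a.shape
(2, 3, 2, 2)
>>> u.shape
(11, 3, 31, 2)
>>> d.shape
(3, 3)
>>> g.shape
(3, 2)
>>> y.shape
(3, 3)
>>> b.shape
(3, 11)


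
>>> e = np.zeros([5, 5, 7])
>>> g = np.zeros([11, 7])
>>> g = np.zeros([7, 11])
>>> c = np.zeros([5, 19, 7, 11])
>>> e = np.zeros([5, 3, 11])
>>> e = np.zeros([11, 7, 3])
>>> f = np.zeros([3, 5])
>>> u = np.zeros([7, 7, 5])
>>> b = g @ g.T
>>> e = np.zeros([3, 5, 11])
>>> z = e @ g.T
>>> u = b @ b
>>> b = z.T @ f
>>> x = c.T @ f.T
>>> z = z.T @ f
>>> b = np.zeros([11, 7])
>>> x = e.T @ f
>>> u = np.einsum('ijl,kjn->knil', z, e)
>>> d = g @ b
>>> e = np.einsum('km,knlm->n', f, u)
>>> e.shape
(11,)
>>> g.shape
(7, 11)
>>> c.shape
(5, 19, 7, 11)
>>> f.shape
(3, 5)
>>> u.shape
(3, 11, 7, 5)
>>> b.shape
(11, 7)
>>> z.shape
(7, 5, 5)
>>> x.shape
(11, 5, 5)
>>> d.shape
(7, 7)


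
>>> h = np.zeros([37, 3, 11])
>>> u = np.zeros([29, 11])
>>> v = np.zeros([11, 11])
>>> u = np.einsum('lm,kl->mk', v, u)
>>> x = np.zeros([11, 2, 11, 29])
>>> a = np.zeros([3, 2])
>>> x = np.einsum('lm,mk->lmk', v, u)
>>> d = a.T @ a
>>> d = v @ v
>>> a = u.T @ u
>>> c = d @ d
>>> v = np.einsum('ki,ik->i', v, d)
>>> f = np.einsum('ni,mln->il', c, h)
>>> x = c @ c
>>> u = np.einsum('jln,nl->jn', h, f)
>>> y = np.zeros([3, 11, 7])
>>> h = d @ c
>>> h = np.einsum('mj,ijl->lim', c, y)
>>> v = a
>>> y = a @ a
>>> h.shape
(7, 3, 11)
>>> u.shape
(37, 11)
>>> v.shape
(29, 29)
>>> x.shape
(11, 11)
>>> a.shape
(29, 29)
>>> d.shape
(11, 11)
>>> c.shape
(11, 11)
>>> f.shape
(11, 3)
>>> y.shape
(29, 29)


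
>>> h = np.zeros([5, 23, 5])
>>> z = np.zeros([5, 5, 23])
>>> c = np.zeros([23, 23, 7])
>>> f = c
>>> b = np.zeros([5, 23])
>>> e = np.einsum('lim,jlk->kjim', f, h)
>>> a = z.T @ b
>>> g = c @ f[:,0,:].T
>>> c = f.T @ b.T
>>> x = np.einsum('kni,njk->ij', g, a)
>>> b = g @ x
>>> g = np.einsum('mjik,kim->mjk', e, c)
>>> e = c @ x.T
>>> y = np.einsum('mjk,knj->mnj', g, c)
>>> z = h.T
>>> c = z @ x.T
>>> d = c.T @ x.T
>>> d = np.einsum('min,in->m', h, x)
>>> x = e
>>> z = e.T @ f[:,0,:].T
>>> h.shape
(5, 23, 5)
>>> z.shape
(23, 23, 23)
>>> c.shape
(5, 23, 23)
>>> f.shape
(23, 23, 7)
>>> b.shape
(23, 23, 5)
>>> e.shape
(7, 23, 23)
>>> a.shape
(23, 5, 23)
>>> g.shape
(5, 5, 7)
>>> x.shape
(7, 23, 23)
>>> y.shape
(5, 23, 5)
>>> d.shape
(5,)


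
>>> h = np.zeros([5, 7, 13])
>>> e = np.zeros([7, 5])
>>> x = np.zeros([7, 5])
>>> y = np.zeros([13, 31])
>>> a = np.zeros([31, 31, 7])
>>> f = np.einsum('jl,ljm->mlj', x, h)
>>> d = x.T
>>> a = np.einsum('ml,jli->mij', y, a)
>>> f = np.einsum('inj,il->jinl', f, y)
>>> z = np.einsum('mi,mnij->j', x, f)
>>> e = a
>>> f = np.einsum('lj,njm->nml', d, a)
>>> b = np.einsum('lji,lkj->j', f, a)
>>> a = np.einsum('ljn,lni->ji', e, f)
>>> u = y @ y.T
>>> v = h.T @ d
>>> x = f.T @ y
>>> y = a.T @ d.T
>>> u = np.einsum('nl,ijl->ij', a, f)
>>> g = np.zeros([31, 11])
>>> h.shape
(5, 7, 13)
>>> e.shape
(13, 7, 31)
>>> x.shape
(5, 31, 31)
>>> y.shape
(5, 5)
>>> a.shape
(7, 5)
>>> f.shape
(13, 31, 5)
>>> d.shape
(5, 7)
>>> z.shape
(31,)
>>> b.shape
(31,)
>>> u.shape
(13, 31)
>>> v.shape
(13, 7, 7)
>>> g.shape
(31, 11)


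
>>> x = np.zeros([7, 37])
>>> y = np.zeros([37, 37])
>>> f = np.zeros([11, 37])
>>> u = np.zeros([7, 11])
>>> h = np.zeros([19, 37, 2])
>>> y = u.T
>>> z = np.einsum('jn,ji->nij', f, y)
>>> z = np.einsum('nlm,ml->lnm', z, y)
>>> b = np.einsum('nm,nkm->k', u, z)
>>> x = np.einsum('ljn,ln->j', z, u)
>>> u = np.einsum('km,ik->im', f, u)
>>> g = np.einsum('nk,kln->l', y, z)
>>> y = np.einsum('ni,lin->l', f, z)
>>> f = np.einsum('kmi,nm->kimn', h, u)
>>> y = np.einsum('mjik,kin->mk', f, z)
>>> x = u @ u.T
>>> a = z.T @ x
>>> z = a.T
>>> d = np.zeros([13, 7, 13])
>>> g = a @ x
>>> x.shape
(7, 7)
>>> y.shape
(19, 7)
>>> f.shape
(19, 2, 37, 7)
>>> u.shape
(7, 37)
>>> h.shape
(19, 37, 2)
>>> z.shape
(7, 37, 11)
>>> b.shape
(37,)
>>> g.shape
(11, 37, 7)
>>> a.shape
(11, 37, 7)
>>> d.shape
(13, 7, 13)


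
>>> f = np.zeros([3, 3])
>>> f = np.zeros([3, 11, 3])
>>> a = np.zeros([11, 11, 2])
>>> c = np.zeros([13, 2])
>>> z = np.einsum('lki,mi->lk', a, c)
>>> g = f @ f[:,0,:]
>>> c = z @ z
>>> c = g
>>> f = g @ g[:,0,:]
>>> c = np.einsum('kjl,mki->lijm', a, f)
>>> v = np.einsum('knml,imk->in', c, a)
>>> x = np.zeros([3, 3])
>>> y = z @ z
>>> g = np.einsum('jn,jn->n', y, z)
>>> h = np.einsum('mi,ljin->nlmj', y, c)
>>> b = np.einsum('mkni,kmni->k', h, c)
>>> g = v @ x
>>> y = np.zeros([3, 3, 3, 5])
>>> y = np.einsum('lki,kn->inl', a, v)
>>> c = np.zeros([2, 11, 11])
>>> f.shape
(3, 11, 3)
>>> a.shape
(11, 11, 2)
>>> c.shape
(2, 11, 11)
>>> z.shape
(11, 11)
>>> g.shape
(11, 3)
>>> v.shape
(11, 3)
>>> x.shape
(3, 3)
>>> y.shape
(2, 3, 11)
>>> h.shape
(3, 2, 11, 3)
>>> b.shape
(2,)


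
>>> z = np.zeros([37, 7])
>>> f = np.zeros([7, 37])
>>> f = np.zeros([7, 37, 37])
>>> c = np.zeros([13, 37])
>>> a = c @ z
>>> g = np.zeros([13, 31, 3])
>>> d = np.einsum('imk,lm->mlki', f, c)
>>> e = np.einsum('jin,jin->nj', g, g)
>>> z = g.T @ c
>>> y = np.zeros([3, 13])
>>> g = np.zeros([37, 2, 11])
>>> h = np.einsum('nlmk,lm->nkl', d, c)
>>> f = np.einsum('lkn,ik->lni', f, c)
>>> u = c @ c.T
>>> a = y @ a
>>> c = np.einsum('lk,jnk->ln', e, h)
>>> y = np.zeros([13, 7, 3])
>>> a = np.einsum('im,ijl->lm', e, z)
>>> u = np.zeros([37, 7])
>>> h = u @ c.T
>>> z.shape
(3, 31, 37)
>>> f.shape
(7, 37, 13)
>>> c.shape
(3, 7)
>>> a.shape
(37, 13)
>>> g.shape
(37, 2, 11)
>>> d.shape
(37, 13, 37, 7)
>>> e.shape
(3, 13)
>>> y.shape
(13, 7, 3)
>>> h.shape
(37, 3)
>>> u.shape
(37, 7)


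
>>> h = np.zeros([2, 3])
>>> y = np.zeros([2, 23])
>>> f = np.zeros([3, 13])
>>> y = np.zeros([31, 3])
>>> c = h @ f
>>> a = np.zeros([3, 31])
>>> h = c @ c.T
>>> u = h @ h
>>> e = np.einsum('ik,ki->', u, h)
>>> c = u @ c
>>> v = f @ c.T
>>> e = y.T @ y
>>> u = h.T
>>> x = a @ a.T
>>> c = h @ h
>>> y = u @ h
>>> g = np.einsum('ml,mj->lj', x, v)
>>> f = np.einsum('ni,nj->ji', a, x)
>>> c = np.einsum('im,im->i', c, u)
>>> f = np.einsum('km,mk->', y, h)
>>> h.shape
(2, 2)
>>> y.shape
(2, 2)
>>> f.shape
()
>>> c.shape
(2,)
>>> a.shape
(3, 31)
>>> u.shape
(2, 2)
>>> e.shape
(3, 3)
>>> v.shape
(3, 2)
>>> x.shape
(3, 3)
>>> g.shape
(3, 2)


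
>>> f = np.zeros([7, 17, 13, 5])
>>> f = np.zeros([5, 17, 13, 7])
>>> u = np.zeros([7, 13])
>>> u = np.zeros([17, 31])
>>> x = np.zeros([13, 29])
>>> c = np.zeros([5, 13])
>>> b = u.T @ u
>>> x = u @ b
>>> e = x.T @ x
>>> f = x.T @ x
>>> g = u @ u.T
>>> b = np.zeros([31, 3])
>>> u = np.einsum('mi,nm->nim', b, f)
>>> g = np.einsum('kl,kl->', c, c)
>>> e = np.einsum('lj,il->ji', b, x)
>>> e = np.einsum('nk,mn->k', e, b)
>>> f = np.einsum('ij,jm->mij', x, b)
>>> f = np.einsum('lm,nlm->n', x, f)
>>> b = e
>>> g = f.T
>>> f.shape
(3,)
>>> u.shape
(31, 3, 31)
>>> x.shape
(17, 31)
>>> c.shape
(5, 13)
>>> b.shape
(17,)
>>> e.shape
(17,)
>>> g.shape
(3,)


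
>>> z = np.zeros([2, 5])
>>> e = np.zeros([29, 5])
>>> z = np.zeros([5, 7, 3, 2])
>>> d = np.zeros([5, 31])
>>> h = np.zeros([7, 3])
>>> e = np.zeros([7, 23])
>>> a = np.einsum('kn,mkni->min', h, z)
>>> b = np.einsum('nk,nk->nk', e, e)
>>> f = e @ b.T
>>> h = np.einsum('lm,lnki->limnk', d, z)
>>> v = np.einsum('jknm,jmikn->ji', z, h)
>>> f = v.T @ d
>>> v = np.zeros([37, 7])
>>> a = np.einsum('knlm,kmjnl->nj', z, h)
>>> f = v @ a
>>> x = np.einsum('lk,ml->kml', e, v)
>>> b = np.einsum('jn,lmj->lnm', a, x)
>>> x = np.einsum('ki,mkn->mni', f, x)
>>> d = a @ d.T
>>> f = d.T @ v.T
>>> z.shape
(5, 7, 3, 2)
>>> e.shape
(7, 23)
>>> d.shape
(7, 5)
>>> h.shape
(5, 2, 31, 7, 3)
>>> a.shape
(7, 31)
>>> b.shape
(23, 31, 37)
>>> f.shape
(5, 37)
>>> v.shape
(37, 7)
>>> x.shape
(23, 7, 31)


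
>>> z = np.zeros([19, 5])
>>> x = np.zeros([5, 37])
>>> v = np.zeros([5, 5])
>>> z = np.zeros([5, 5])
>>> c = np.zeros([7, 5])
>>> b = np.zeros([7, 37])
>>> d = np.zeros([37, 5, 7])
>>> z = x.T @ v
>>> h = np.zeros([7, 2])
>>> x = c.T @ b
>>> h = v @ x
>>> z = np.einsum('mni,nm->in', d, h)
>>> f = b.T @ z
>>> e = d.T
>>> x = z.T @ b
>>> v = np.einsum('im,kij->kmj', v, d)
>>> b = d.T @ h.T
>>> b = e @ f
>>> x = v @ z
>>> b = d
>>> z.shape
(7, 5)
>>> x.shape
(37, 5, 5)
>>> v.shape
(37, 5, 7)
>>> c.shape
(7, 5)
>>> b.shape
(37, 5, 7)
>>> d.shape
(37, 5, 7)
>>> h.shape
(5, 37)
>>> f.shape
(37, 5)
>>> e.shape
(7, 5, 37)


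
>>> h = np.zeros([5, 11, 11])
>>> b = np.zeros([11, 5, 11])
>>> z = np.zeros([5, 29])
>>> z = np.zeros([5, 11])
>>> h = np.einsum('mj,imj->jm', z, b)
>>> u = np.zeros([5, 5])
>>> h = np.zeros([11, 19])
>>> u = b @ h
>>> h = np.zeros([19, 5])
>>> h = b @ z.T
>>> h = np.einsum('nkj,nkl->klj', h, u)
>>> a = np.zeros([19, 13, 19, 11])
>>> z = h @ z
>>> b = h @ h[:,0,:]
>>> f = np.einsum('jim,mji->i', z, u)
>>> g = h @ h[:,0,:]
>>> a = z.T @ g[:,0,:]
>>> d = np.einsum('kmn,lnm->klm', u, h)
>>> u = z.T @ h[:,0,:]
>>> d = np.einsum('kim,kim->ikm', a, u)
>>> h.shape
(5, 19, 5)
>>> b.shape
(5, 19, 5)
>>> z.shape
(5, 19, 11)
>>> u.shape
(11, 19, 5)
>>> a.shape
(11, 19, 5)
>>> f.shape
(19,)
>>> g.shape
(5, 19, 5)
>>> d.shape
(19, 11, 5)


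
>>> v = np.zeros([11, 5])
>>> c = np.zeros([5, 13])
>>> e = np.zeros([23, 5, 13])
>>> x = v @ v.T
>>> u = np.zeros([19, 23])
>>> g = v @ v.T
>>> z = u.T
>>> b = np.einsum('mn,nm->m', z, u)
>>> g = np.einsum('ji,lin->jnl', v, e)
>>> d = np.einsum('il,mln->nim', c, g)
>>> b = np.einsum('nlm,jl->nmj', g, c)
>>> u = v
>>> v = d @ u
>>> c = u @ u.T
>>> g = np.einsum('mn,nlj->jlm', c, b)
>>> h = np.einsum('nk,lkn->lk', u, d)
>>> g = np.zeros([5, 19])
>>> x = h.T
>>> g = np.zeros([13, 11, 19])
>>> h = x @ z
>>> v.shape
(23, 5, 5)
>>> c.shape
(11, 11)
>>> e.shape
(23, 5, 13)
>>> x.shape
(5, 23)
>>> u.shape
(11, 5)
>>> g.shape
(13, 11, 19)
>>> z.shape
(23, 19)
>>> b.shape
(11, 23, 5)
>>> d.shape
(23, 5, 11)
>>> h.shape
(5, 19)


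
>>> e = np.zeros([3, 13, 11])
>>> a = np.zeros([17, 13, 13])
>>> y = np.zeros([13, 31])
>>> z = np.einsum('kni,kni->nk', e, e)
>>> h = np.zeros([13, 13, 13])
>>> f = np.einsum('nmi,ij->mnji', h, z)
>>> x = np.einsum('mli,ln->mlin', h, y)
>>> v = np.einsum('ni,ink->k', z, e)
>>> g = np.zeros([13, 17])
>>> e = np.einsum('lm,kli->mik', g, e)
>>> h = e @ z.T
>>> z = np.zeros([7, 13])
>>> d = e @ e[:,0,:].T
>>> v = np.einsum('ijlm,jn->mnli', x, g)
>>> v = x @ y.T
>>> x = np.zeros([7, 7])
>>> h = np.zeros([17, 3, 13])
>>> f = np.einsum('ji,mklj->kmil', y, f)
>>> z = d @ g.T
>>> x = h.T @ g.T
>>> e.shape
(17, 11, 3)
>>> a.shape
(17, 13, 13)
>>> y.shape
(13, 31)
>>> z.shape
(17, 11, 13)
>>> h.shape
(17, 3, 13)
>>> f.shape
(13, 13, 31, 3)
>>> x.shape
(13, 3, 13)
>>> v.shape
(13, 13, 13, 13)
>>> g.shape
(13, 17)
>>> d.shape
(17, 11, 17)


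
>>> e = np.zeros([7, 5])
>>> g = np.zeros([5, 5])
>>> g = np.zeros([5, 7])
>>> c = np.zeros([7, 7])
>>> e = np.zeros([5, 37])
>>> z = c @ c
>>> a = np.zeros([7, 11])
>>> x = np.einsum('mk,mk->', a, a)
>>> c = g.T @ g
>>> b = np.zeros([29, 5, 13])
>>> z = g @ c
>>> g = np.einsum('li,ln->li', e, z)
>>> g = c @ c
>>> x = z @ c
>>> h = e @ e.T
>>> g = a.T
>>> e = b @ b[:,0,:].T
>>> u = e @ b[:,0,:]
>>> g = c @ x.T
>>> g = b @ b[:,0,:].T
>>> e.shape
(29, 5, 29)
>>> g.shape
(29, 5, 29)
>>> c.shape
(7, 7)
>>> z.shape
(5, 7)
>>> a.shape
(7, 11)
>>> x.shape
(5, 7)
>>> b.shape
(29, 5, 13)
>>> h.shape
(5, 5)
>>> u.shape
(29, 5, 13)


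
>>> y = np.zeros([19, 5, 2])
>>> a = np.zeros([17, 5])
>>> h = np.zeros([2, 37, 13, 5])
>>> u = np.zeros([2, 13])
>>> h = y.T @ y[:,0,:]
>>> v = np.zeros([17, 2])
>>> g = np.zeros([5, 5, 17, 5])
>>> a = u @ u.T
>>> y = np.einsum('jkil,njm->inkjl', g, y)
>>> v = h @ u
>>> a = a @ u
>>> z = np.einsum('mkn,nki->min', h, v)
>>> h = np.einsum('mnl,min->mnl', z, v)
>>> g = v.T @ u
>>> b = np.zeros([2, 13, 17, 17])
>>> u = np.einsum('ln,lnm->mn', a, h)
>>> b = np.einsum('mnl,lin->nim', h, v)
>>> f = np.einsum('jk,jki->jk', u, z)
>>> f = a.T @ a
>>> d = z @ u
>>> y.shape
(17, 19, 5, 5, 5)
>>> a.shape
(2, 13)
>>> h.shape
(2, 13, 2)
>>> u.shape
(2, 13)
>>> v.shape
(2, 5, 13)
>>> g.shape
(13, 5, 13)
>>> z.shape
(2, 13, 2)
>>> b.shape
(13, 5, 2)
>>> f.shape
(13, 13)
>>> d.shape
(2, 13, 13)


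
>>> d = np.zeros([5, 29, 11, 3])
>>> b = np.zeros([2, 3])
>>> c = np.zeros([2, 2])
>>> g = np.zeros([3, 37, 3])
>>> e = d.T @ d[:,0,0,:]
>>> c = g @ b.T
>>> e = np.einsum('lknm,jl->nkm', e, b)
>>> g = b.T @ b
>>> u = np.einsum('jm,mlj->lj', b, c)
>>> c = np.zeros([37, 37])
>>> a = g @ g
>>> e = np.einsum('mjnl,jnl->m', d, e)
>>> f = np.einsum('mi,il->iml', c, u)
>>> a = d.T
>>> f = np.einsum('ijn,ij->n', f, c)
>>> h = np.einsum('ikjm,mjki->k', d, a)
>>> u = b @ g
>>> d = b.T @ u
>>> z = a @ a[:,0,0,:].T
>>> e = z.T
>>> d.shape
(3, 3)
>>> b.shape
(2, 3)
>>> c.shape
(37, 37)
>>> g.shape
(3, 3)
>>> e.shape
(3, 29, 11, 3)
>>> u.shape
(2, 3)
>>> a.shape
(3, 11, 29, 5)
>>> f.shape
(2,)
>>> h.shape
(29,)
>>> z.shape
(3, 11, 29, 3)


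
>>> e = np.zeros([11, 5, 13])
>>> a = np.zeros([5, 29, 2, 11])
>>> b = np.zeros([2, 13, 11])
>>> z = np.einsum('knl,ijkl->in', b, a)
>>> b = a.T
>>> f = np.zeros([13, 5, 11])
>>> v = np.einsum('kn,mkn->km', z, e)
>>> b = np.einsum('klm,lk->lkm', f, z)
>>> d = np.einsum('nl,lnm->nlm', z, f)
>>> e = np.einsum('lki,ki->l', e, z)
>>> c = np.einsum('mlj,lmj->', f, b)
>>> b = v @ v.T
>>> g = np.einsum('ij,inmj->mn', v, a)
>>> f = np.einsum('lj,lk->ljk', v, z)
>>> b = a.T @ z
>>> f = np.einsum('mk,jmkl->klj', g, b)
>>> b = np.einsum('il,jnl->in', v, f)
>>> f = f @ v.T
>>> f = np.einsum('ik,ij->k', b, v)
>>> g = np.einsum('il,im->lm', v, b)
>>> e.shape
(11,)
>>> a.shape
(5, 29, 2, 11)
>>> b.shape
(5, 13)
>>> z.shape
(5, 13)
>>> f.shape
(13,)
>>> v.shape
(5, 11)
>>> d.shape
(5, 13, 11)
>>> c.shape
()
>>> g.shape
(11, 13)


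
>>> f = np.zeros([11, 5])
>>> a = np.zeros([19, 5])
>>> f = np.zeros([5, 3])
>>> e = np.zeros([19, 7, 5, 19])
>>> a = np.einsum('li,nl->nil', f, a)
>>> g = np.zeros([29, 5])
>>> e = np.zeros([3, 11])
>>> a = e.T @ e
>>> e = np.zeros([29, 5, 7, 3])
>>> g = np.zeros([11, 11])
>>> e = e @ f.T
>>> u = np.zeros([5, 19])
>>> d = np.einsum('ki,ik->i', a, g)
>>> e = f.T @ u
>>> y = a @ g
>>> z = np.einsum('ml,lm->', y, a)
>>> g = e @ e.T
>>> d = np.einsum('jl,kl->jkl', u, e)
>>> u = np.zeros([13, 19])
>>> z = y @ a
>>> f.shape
(5, 3)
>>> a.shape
(11, 11)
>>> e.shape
(3, 19)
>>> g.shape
(3, 3)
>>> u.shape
(13, 19)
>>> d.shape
(5, 3, 19)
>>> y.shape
(11, 11)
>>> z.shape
(11, 11)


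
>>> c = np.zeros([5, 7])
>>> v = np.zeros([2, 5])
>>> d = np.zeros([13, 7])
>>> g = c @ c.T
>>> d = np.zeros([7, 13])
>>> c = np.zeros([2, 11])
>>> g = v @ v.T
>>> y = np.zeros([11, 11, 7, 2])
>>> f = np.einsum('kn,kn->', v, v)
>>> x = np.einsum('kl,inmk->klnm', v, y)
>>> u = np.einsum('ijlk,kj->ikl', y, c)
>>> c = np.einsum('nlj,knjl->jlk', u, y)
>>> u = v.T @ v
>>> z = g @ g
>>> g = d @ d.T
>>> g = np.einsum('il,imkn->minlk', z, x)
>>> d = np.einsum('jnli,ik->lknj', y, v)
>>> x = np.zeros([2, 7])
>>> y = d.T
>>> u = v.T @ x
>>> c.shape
(7, 2, 11)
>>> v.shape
(2, 5)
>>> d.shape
(7, 5, 11, 11)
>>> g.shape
(5, 2, 7, 2, 11)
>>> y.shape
(11, 11, 5, 7)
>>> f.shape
()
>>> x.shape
(2, 7)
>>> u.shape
(5, 7)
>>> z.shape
(2, 2)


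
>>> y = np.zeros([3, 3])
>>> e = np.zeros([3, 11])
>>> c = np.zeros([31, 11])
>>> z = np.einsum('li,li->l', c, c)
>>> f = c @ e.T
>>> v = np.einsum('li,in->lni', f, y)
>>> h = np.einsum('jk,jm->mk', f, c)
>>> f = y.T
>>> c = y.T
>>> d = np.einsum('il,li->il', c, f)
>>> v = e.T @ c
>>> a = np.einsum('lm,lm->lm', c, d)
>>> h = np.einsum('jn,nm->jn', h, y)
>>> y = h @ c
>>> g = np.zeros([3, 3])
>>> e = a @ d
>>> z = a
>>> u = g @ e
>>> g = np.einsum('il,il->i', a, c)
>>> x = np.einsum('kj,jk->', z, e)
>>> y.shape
(11, 3)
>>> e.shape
(3, 3)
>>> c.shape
(3, 3)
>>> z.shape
(3, 3)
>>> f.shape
(3, 3)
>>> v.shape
(11, 3)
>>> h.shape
(11, 3)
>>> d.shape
(3, 3)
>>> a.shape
(3, 3)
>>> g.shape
(3,)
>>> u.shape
(3, 3)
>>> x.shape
()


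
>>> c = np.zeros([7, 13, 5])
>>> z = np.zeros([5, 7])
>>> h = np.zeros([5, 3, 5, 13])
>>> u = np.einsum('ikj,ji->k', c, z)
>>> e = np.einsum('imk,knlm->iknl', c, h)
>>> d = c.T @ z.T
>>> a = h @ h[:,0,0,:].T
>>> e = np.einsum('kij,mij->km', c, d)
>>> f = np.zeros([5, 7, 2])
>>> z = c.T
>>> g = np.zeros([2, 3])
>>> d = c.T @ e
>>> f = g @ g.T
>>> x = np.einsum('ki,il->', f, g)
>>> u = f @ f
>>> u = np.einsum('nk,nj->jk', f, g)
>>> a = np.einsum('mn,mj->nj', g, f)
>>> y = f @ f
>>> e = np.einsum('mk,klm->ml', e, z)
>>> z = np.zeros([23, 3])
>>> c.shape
(7, 13, 5)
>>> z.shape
(23, 3)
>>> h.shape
(5, 3, 5, 13)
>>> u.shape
(3, 2)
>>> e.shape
(7, 13)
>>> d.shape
(5, 13, 5)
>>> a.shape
(3, 2)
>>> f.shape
(2, 2)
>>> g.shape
(2, 3)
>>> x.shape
()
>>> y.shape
(2, 2)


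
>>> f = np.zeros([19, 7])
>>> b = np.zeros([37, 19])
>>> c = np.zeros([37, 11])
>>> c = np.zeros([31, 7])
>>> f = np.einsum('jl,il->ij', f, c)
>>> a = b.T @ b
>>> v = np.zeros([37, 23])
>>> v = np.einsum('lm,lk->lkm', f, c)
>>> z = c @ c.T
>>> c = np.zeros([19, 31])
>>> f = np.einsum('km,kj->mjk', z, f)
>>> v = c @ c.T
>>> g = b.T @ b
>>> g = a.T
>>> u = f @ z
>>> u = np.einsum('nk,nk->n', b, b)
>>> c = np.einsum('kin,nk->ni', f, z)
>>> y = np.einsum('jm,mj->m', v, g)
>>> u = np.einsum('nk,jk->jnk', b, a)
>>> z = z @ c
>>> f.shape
(31, 19, 31)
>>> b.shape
(37, 19)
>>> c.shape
(31, 19)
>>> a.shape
(19, 19)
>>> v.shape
(19, 19)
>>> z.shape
(31, 19)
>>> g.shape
(19, 19)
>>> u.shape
(19, 37, 19)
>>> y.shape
(19,)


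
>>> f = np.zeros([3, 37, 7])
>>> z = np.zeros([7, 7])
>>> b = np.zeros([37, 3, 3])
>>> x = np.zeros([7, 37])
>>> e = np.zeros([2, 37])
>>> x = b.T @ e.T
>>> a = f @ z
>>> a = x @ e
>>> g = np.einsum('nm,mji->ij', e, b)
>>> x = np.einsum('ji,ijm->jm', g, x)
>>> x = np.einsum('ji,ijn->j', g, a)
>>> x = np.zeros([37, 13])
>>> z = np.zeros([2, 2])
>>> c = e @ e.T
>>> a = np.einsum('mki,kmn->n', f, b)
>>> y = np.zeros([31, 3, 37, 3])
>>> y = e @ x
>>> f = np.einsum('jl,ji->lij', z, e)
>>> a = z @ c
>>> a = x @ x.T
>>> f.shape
(2, 37, 2)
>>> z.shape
(2, 2)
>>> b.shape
(37, 3, 3)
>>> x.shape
(37, 13)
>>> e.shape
(2, 37)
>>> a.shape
(37, 37)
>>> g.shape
(3, 3)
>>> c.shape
(2, 2)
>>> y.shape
(2, 13)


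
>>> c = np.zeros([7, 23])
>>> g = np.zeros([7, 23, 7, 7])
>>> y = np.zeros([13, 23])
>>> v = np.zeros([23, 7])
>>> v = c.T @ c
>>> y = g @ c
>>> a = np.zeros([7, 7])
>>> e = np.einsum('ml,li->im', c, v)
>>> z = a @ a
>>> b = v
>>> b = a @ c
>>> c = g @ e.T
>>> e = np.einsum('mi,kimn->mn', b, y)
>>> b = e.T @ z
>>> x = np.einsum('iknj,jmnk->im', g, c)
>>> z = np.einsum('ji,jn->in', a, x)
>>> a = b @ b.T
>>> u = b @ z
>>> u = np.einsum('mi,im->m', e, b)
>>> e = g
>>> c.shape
(7, 23, 7, 23)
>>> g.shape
(7, 23, 7, 7)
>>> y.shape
(7, 23, 7, 23)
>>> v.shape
(23, 23)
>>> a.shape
(23, 23)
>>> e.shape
(7, 23, 7, 7)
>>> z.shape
(7, 23)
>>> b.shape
(23, 7)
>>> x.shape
(7, 23)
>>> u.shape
(7,)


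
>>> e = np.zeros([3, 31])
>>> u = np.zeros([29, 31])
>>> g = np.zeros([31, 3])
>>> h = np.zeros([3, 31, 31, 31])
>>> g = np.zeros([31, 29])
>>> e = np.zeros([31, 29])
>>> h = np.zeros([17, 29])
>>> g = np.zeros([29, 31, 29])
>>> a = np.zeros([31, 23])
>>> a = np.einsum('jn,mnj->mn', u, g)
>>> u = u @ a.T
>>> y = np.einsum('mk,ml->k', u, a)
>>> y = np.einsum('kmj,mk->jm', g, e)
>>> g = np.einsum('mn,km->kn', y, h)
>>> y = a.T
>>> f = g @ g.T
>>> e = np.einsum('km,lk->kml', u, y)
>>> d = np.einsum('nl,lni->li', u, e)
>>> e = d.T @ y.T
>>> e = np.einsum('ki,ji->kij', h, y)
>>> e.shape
(17, 29, 31)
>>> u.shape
(29, 29)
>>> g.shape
(17, 31)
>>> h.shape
(17, 29)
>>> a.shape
(29, 31)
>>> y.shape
(31, 29)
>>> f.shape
(17, 17)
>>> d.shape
(29, 31)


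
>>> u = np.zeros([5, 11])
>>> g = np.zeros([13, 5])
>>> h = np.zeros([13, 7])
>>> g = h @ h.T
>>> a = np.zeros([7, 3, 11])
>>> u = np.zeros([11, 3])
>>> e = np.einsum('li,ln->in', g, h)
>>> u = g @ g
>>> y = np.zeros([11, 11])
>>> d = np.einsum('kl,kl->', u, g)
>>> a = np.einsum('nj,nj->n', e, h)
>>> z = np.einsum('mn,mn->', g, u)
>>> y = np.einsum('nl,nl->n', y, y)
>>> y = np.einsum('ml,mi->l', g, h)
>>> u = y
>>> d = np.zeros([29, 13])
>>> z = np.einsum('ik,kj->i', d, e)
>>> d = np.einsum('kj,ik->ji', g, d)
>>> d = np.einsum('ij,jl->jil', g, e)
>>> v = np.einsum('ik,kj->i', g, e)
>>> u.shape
(13,)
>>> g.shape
(13, 13)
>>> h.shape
(13, 7)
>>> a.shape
(13,)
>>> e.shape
(13, 7)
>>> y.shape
(13,)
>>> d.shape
(13, 13, 7)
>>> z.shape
(29,)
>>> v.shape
(13,)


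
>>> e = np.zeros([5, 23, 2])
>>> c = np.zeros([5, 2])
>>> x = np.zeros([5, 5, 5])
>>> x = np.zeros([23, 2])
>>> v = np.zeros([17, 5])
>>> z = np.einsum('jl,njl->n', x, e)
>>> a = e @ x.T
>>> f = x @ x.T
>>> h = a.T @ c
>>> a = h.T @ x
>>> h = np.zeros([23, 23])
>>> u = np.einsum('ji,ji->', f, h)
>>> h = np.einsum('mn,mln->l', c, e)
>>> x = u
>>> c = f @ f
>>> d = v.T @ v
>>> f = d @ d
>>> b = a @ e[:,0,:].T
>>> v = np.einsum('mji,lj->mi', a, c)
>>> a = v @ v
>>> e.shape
(5, 23, 2)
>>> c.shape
(23, 23)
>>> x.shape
()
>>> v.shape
(2, 2)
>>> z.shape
(5,)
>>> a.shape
(2, 2)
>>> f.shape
(5, 5)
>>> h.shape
(23,)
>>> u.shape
()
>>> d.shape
(5, 5)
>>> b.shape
(2, 23, 5)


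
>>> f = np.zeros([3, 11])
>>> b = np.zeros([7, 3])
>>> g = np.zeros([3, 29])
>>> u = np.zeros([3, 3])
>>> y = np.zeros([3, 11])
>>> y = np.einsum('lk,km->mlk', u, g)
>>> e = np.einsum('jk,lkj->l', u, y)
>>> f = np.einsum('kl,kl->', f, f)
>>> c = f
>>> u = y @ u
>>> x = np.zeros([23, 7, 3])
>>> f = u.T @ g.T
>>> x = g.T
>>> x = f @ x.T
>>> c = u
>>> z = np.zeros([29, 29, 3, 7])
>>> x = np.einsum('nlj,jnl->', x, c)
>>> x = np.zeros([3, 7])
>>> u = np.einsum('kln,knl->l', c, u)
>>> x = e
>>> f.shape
(3, 3, 3)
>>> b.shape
(7, 3)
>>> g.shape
(3, 29)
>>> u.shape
(3,)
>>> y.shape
(29, 3, 3)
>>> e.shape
(29,)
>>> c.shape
(29, 3, 3)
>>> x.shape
(29,)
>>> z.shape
(29, 29, 3, 7)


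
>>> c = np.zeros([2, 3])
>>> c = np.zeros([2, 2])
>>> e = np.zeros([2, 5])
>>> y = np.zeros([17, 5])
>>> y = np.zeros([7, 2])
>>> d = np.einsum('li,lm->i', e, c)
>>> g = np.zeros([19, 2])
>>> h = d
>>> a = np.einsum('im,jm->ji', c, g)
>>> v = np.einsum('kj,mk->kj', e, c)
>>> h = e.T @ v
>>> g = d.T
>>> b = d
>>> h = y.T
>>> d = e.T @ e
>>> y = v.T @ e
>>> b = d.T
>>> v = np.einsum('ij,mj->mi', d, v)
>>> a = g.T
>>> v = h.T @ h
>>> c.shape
(2, 2)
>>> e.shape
(2, 5)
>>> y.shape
(5, 5)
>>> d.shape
(5, 5)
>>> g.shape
(5,)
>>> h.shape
(2, 7)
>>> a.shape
(5,)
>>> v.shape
(7, 7)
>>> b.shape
(5, 5)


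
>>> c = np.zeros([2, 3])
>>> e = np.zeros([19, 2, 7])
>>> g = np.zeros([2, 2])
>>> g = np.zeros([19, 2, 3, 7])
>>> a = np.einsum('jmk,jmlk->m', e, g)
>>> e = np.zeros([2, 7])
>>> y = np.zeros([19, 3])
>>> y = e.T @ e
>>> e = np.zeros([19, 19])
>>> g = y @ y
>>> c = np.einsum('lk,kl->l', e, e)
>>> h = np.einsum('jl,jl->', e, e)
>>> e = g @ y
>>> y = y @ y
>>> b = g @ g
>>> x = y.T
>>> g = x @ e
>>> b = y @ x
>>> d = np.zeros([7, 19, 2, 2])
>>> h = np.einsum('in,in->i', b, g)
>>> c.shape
(19,)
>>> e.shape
(7, 7)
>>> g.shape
(7, 7)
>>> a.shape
(2,)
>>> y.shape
(7, 7)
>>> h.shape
(7,)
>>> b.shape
(7, 7)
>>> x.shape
(7, 7)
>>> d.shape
(7, 19, 2, 2)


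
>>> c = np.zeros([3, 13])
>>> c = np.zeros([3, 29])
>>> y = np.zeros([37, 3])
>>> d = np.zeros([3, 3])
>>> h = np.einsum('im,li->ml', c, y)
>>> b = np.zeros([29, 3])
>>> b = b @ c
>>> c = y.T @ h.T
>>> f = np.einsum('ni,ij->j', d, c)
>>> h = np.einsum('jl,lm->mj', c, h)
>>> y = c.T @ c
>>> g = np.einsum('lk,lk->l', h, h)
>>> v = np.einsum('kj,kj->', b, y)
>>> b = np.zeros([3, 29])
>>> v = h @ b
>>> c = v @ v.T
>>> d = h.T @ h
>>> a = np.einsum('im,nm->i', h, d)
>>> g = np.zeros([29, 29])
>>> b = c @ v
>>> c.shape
(37, 37)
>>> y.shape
(29, 29)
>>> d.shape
(3, 3)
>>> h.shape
(37, 3)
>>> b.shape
(37, 29)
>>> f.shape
(29,)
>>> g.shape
(29, 29)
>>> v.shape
(37, 29)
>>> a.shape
(37,)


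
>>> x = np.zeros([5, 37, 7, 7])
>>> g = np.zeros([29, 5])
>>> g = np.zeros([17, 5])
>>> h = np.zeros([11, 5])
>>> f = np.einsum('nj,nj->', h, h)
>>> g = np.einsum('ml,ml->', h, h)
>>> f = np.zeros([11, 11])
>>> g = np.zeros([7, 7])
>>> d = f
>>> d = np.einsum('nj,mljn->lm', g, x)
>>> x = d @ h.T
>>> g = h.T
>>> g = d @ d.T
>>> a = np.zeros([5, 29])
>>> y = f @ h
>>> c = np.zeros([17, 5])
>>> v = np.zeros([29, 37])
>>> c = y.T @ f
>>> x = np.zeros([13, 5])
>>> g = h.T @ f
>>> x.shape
(13, 5)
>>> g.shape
(5, 11)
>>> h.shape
(11, 5)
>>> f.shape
(11, 11)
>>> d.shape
(37, 5)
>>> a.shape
(5, 29)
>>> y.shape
(11, 5)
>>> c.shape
(5, 11)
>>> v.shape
(29, 37)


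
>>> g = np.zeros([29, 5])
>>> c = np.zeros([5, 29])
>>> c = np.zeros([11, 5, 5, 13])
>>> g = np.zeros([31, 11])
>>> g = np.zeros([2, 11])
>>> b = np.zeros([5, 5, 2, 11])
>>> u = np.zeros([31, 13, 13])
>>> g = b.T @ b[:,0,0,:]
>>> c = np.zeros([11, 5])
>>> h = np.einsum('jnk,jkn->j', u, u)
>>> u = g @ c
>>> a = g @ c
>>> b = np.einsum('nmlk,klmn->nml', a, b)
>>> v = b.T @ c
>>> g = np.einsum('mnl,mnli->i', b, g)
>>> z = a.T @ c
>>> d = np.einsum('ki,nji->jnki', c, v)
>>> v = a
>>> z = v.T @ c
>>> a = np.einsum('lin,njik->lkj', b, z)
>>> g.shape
(11,)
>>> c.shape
(11, 5)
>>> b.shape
(11, 2, 5)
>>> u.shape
(11, 2, 5, 5)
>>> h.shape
(31,)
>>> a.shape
(11, 5, 5)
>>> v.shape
(11, 2, 5, 5)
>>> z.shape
(5, 5, 2, 5)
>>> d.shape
(2, 5, 11, 5)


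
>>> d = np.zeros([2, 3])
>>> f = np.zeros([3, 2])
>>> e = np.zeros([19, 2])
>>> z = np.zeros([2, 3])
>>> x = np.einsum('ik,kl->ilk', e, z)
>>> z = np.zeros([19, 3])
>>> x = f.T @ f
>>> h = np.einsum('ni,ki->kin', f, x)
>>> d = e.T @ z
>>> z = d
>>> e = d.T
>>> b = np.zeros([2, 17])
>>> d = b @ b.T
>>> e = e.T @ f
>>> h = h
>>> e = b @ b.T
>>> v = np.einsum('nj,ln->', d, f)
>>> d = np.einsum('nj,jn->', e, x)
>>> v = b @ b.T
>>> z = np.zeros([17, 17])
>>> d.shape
()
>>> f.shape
(3, 2)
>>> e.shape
(2, 2)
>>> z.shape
(17, 17)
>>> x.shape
(2, 2)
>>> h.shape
(2, 2, 3)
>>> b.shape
(2, 17)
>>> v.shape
(2, 2)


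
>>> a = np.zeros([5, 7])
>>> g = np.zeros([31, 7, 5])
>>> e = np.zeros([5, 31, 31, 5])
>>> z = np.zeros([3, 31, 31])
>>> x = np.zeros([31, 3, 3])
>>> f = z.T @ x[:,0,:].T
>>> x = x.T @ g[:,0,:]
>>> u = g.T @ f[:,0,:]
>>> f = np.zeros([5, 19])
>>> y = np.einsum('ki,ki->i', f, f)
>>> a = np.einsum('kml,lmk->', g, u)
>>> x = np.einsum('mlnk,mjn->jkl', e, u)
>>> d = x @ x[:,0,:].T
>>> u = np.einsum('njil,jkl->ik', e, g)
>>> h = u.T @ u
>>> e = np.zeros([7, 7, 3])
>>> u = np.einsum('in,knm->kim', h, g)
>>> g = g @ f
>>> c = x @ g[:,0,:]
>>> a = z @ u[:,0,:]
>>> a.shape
(3, 31, 5)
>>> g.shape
(31, 7, 19)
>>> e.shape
(7, 7, 3)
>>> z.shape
(3, 31, 31)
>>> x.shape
(7, 5, 31)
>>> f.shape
(5, 19)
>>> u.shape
(31, 7, 5)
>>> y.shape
(19,)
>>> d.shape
(7, 5, 7)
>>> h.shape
(7, 7)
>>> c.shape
(7, 5, 19)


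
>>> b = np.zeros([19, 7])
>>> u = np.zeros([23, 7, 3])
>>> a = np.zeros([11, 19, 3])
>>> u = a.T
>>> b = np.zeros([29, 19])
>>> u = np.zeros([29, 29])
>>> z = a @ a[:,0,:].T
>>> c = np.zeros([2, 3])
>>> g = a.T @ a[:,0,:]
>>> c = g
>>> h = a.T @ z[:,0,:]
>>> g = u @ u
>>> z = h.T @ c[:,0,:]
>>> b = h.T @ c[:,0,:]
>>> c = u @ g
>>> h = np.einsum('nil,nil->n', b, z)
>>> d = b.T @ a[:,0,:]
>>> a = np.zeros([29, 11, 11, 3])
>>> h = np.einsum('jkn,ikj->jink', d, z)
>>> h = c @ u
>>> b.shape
(11, 19, 3)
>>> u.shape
(29, 29)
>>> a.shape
(29, 11, 11, 3)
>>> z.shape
(11, 19, 3)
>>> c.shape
(29, 29)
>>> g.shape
(29, 29)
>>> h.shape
(29, 29)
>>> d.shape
(3, 19, 3)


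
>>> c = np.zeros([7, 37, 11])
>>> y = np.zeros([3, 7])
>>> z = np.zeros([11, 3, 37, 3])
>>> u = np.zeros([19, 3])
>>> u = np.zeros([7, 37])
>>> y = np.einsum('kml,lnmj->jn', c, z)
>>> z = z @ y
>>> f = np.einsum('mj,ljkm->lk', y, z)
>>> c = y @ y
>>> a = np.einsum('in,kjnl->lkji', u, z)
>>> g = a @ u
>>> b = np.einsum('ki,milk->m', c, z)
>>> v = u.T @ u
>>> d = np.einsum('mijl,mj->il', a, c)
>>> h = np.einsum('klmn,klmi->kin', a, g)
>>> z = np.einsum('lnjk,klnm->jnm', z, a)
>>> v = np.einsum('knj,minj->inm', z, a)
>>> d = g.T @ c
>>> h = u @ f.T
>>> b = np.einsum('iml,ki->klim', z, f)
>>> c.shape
(3, 3)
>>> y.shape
(3, 3)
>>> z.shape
(37, 3, 7)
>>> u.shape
(7, 37)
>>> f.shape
(11, 37)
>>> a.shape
(3, 11, 3, 7)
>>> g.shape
(3, 11, 3, 37)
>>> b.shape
(11, 7, 37, 3)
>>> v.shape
(11, 3, 3)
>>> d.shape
(37, 3, 11, 3)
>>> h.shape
(7, 11)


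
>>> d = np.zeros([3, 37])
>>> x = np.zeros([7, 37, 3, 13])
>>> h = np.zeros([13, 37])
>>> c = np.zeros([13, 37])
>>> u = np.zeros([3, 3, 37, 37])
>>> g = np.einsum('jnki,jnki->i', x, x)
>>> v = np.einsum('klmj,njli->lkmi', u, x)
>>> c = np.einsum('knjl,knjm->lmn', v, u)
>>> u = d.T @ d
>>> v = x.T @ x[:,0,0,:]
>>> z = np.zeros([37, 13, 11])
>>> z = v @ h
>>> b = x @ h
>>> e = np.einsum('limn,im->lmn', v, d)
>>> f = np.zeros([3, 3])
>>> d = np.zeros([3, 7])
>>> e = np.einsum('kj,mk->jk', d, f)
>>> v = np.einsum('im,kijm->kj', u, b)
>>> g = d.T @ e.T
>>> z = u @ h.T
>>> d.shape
(3, 7)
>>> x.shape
(7, 37, 3, 13)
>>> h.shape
(13, 37)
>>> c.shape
(13, 37, 3)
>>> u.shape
(37, 37)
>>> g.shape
(7, 7)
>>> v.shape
(7, 3)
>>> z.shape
(37, 13)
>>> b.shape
(7, 37, 3, 37)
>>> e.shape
(7, 3)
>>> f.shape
(3, 3)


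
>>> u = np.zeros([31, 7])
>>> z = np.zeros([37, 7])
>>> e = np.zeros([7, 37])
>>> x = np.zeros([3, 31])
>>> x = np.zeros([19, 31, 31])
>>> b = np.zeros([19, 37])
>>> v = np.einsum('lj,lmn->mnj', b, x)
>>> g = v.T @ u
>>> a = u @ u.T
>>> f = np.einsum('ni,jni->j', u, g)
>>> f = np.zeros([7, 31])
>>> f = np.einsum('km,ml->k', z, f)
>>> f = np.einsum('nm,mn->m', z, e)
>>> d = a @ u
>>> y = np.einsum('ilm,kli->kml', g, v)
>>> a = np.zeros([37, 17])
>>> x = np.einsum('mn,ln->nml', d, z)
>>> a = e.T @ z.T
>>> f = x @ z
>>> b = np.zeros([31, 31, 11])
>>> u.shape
(31, 7)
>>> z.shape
(37, 7)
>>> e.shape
(7, 37)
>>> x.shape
(7, 31, 37)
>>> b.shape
(31, 31, 11)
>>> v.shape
(31, 31, 37)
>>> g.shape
(37, 31, 7)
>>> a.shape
(37, 37)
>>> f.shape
(7, 31, 7)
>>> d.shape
(31, 7)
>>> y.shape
(31, 7, 31)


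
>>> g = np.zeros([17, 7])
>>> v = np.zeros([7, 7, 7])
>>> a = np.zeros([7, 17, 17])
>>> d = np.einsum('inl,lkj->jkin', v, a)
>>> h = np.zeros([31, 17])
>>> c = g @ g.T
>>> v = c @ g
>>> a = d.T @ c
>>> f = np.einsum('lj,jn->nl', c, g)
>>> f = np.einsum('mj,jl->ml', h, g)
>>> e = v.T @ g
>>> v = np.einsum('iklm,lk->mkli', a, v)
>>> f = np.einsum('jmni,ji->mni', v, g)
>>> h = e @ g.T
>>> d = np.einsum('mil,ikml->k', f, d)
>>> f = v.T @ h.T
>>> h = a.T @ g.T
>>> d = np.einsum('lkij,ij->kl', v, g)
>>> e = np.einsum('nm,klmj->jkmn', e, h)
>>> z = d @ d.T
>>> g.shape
(17, 7)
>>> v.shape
(17, 7, 17, 7)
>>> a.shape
(7, 7, 17, 17)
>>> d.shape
(7, 17)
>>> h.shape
(17, 17, 7, 17)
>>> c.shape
(17, 17)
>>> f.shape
(7, 17, 7, 7)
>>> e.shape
(17, 17, 7, 7)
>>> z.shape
(7, 7)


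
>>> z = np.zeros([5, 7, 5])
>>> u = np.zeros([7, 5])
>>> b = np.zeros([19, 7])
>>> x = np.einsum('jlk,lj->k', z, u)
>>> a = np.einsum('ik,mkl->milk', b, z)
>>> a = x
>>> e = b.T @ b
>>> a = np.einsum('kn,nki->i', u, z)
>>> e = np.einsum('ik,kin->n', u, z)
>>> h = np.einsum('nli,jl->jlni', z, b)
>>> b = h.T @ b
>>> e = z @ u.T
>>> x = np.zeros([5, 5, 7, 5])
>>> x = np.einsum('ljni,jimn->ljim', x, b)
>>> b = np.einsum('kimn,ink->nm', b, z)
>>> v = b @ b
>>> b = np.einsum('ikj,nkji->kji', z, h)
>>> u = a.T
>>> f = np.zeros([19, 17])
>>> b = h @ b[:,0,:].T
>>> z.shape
(5, 7, 5)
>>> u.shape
(5,)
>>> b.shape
(19, 7, 5, 7)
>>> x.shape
(5, 5, 5, 7)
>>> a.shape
(5,)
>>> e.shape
(5, 7, 7)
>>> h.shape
(19, 7, 5, 5)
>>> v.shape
(7, 7)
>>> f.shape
(19, 17)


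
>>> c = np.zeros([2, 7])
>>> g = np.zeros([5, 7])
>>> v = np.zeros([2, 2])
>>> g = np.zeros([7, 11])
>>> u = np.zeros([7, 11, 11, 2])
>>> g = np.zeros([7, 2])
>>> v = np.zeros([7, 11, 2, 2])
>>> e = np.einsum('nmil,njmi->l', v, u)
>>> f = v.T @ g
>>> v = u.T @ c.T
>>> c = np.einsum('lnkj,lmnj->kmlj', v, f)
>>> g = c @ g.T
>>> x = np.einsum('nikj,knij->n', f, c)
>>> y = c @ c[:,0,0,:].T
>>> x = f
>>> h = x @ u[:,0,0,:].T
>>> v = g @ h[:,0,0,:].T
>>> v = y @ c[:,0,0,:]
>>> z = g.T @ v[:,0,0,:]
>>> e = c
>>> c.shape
(11, 2, 2, 2)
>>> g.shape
(11, 2, 2, 7)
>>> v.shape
(11, 2, 2, 2)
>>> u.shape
(7, 11, 11, 2)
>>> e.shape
(11, 2, 2, 2)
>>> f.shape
(2, 2, 11, 2)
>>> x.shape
(2, 2, 11, 2)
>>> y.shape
(11, 2, 2, 11)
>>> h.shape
(2, 2, 11, 7)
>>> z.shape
(7, 2, 2, 2)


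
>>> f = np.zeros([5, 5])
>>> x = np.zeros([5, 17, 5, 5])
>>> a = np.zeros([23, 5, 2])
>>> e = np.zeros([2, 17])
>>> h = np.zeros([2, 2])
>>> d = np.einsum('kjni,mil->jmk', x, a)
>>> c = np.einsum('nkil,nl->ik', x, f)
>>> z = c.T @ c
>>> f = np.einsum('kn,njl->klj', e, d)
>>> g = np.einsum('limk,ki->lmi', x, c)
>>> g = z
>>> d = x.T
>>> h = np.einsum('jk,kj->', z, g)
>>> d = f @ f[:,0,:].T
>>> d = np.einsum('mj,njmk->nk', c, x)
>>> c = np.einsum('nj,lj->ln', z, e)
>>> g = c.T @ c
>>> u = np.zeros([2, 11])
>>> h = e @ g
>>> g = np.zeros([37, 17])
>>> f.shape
(2, 5, 23)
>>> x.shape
(5, 17, 5, 5)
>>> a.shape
(23, 5, 2)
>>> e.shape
(2, 17)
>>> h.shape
(2, 17)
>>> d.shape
(5, 5)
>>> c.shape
(2, 17)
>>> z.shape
(17, 17)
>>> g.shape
(37, 17)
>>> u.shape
(2, 11)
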